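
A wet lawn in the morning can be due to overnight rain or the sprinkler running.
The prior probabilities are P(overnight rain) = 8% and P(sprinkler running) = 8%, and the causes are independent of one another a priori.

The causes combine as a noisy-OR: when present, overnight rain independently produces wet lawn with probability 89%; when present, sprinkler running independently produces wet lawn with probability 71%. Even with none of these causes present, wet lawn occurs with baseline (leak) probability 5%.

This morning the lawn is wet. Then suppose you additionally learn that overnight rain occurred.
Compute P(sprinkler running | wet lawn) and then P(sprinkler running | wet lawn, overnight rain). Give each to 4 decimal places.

P(sprinkler running | wet lawn) ≈ 0.3549; P(sprinkler running | wet lawn, overnight rain) ≈ 0.0861

Under noisy-OR, P(wet lawn | causes) = 1 − (1−0.05)·∏(1−qᵢ) over the active causes.
P(wet lawn) = 0.05·0.92·0.92 + 0.7245·0.92·0.08 + 0.8955·0.08·0.92 + 0.969695·0.08·0.08 = 0.042320 + 0.053323 + 0.065909 + 0.006206 = 0.167758
Restricting to configurations with sprinkler running present: 0.053323 + 0.006206 = 0.059529.
So P(sprinkler running | wet lawn) = 0.059529/0.167758 ≈ 0.3549.

With the extra evidence:
P(wet lawn | overnight rain) = 0.8955·0.92 + 0.969695·0.08 = 0.823860 + 0.077576 = 0.901436
Restricting to configurations with sprinkler running present: 0.969695·0.08 = 0.077576.
So P(sprinkler running | wet lawn, overnight rain) = 0.077576/0.901436 ≈ 0.0861.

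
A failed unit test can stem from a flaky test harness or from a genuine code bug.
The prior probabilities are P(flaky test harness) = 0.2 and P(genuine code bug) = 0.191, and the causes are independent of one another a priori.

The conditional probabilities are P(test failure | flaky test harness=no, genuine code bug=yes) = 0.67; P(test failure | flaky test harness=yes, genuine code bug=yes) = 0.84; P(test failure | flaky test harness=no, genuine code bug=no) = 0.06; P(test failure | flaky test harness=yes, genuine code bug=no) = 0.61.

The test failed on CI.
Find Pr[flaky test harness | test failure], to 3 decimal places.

Pr[flaky test harness | test failure] ≈ 0.481

Enumerate the 4 (flaky test harness, genuine code bug) configurations and weight by the priors:
  P(test failure) = 0.06×0.8×0.809 + 0.67×0.8×0.191 + 0.61×0.2×0.809 + 0.84×0.2×0.191
        = 0.038832 + 0.102376 + 0.098698 + 0.032088 = 0.271994
Keeping only the flaky test harness-present terms gives 0.130786, so
  P(flaky test harness | test failure) = 0.130786 / 0.271994 ≈ 0.481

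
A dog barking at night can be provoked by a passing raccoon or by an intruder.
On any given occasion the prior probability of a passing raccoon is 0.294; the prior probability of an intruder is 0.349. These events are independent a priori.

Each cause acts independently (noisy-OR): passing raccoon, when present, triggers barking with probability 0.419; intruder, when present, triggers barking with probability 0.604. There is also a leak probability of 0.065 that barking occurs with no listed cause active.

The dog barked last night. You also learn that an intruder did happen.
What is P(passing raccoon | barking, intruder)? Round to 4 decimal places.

P(passing raccoon | barking, intruder) ≈ 0.3417

Under noisy-OR, P(barking | causes) = 1 − (1−0.065)·∏(1−qᵢ) over the active causes.
Numerator (weight on configurations with passing raccoon): 0.784879·0.294 = 0.230754
The normalizing constant is 0.62974·0.706 + 0.784879·0.294 = 0.675350
Posterior = 0.230754 / 0.675350 ≈ 0.3417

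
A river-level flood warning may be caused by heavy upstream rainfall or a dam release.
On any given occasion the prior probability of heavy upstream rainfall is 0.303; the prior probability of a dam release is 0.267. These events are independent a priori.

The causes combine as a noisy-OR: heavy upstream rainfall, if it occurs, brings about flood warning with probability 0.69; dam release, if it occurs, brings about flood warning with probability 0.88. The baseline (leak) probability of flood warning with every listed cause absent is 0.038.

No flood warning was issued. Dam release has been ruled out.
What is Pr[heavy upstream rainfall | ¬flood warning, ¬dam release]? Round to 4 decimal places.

Under noisy-OR, P(flood warning | causes) = 1 − (1−0.038)·∏(1−qᵢ) over the active causes.
P(¬flood warning | ¬dam release) = 0.962×0.697 + 0.29822×0.303 = 0.670514 + 0.090361 = 0.760875
The heavy upstream rainfall-present share is 0.29822×0.303 = 0.090361.
So P(heavy upstream rainfall | ¬flood warning, ¬dam release) = 0.090361/0.760875 ≈ 0.1188.

Pr[heavy upstream rainfall | ¬flood warning, ¬dam release] ≈ 0.1188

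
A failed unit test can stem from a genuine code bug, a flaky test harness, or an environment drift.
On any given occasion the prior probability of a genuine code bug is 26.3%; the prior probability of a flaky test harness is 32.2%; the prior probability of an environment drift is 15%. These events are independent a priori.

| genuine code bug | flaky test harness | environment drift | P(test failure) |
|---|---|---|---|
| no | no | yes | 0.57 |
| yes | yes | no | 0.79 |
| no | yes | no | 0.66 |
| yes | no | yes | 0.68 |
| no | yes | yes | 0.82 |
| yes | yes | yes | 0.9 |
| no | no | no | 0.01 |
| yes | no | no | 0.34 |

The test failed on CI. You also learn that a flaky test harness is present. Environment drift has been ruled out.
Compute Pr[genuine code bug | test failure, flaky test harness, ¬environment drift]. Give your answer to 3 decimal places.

Pr[genuine code bug | test failure, flaky test harness, ¬environment drift] ≈ 0.299

P(test failure | flaky test harness, ¬environment drift) = 0.66×0.737 + 0.79×0.263 = 0.486420 + 0.207770 = 0.694190
Restricting to configurations with genuine code bug present: 0.79×0.263 = 0.207770.
Hence the posterior is 0.207770/0.694190 ≈ 0.299.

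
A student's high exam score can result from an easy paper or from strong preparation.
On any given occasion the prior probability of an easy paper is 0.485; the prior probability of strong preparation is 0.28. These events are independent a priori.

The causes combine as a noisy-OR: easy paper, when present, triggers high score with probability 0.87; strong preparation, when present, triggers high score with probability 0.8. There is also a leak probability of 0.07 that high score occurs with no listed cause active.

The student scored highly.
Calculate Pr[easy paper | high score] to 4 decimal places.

Under noisy-OR, P(high score | causes) = 1 − (1−0.07)·∏(1−qᵢ) over the active causes.
P(high score) = 0.07·0.515·0.72 + 0.814·0.515·0.28 + 0.8791·0.485·0.72 + 0.97582·0.485·0.28 = 0.025956 + 0.117379 + 0.306982 + 0.132516 = 0.582833
Restricting to configurations with easy paper present: 0.306982 + 0.132516 = 0.439498.
Hence the posterior is 0.439498/0.582833 ≈ 0.7541.

Pr[easy paper | high score] ≈ 0.7541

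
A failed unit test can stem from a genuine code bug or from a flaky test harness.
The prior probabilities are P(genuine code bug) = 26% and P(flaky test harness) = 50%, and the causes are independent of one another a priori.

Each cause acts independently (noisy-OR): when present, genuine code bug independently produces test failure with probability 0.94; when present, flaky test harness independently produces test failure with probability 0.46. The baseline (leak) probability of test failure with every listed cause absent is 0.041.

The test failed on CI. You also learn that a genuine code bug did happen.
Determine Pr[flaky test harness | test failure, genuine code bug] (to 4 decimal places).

Under noisy-OR, P(test failure | causes) = 1 − (1−0.041)·∏(1−qᵢ) over the active causes.
P(test failure | genuine code bug) = 0.94246·0.5 + 0.968928·0.5 = 0.471230 + 0.484464 = 0.955694
The flaky test harness-present share is 0.968928·0.5 = 0.484464.
Hence the posterior is 0.484464/0.955694 ≈ 0.5069.

Pr[flaky test harness | test failure, genuine code bug] ≈ 0.5069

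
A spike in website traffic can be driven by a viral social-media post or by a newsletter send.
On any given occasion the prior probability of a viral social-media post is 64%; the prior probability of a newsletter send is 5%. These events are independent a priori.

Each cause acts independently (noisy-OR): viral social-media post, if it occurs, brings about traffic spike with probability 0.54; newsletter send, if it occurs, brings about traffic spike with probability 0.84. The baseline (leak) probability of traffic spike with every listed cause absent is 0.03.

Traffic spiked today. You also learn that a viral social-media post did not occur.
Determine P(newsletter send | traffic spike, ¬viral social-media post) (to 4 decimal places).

Under noisy-OR, P(traffic spike | causes) = 1 − (1−0.03)·∏(1−qᵢ) over the active causes.
Weight on newsletter send=true, given the evidence: 0.8448·0.05 = 0.042240
The normalizing constant is 0.03·0.95 + 0.8448·0.05 = 0.070740
Posterior = 0.042240 / 0.070740 ≈ 0.5971

P(newsletter send | traffic spike, ¬viral social-media post) ≈ 0.5971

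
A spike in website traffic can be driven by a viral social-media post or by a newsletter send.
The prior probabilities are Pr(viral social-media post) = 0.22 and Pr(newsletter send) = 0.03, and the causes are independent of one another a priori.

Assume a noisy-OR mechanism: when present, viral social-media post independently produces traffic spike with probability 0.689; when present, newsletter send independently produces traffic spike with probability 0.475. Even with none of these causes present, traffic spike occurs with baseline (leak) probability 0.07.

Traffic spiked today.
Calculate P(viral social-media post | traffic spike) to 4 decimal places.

P(viral social-media post | traffic spike) ≈ 0.7078

Under noisy-OR, P(traffic spike | causes) = 1 − (1−0.07)·∏(1−qᵢ) over the active causes.
P(traffic spike) = 0.07·0.78·0.97 + 0.51175·0.78·0.03 + 0.71077·0.22·0.97 + 0.848154·0.22·0.03 = 0.052962 + 0.011975 + 0.151678 + 0.005598 = 0.222213
The viral social-media post-present share is 0.151678 + 0.005598 = 0.157276.
So P(viral social-media post | traffic spike) = 0.157276/0.222213 ≈ 0.7078.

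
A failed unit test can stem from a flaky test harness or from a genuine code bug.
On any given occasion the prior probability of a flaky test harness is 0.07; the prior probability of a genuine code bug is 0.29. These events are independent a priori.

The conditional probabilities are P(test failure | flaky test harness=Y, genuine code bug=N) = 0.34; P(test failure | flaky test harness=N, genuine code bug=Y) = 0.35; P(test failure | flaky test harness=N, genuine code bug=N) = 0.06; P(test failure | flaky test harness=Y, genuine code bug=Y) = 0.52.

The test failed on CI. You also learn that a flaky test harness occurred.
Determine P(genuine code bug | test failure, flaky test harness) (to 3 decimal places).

P(genuine code bug | test failure, flaky test harness) ≈ 0.384

P(test failure | flaky test harness) = 0.34×0.71 + 0.52×0.29 = 0.241400 + 0.150800 = 0.392200
Of this, 0.150800 comes from 0.52×0.29 (the genuine code bug=true cases).
So P(genuine code bug | test failure, flaky test harness) = 0.150800/0.392200 ≈ 0.384.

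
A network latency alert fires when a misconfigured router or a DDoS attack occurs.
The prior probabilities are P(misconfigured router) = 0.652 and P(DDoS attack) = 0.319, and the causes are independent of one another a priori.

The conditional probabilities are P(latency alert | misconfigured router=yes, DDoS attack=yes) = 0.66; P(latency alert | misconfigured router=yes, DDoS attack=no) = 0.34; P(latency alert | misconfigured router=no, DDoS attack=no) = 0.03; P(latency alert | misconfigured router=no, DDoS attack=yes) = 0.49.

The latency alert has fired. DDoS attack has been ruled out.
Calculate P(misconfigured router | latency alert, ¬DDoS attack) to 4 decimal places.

P(latency alert | ¬DDoS attack) = 0.03·0.348 + 0.34·0.652 = 0.010440 + 0.221680 = 0.232120
Of this, 0.221680 comes from 0.34·0.652 (the misconfigured router=true cases).
Hence the posterior is 0.221680/0.232120 ≈ 0.9550.

P(misconfigured router | latency alert, ¬DDoS attack) ≈ 0.9550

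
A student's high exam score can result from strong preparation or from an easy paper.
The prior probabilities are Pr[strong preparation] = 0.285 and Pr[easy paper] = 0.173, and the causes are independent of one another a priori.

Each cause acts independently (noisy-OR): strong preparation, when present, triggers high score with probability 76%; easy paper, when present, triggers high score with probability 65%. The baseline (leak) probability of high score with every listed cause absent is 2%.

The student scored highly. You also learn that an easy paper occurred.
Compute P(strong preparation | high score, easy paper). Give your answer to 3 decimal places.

P(strong preparation | high score, easy paper) ≈ 0.358

Under noisy-OR, P(high score | causes) = 1 − (1−0.02)·∏(1−qᵢ) over the active causes.
P(high score | easy paper) = 0.657·0.715 + 0.91768·0.285 = 0.469755 + 0.261539 = 0.731294
Of this, 0.261539 comes from 0.91768·0.285 (the strong preparation=true cases).
Hence the posterior is 0.261539/0.731294 ≈ 0.358.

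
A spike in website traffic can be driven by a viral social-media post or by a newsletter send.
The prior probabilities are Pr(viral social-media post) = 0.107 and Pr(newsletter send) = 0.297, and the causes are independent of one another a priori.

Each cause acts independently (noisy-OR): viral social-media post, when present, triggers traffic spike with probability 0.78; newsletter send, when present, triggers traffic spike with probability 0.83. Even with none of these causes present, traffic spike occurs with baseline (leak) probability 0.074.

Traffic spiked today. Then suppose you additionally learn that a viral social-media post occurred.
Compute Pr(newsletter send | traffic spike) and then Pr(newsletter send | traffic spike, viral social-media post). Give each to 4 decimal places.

Pr(newsletter send | traffic spike) ≈ 0.7050; Pr(newsletter send | traffic spike, viral social-media post) ≈ 0.3387

Under noisy-OR, P(traffic spike | causes) = 1 − (1−0.074)·∏(1−qᵢ) over the active causes.
Numerator (weight on configurations with newsletter send): 0.223470 + 0.030678 = 0.254148
The normalizing constant is 0.074*0.893*0.703 + 0.84258*0.893*0.297 + 0.79628*0.107*0.703 + 0.965368*0.107*0.297 = 0.360501
Posterior = 0.254148 / 0.360501 ≈ 0.7050

Now condition on the additional information:
For the numerator, keep only newsletter send=true terms: 0.965368*0.297 = 0.286714
Denominator P(traffic spike | viral social-media post): 0.79628*0.703 + 0.965368*0.297 = 0.846499
P(newsletter send | traffic spike, viral social-media post) = 0.286714/0.846499 ≈ 0.3387
This is intercausal reasoning (explaining away): once viral social-media post accounts for the traffic spike, newsletter send becomes less likely.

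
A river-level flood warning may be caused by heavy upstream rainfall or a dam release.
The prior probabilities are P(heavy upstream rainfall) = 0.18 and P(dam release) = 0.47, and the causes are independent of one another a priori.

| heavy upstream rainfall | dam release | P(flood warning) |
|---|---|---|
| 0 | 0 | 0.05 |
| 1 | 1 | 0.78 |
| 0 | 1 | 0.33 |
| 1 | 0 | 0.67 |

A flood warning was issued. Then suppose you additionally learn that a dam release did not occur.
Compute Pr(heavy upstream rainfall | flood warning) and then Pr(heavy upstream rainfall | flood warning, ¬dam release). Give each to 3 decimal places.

Enumerate the 4 (heavy upstream rainfall, dam release) configurations and weight by the priors:
  P(flood warning) = 0.05×0.82×0.53 + 0.33×0.82×0.47 + 0.67×0.18×0.53 + 0.78×0.18×0.47
        = 0.021730 + 0.127182 + 0.063918 + 0.065988 = 0.278818
The terms with heavy upstream rainfall present sum to 0.129906, so
  P(heavy upstream rainfall | flood warning) = 0.129906 / 0.278818 ≈ 0.466

With the extra evidence:
P(flood warning | ¬dam release) = 0.05·0.82 + 0.67·0.18 = 0.041000 + 0.120600 = 0.161600
Restricting to configurations with heavy upstream rainfall present: 0.67·0.18 = 0.120600.
P(heavy upstream rainfall | flood warning, ¬dam release) = 0.120600 / 0.161600 ≈ 0.746

Pr(heavy upstream rainfall | flood warning) ≈ 0.466; Pr(heavy upstream rainfall | flood warning, ¬dam release) ≈ 0.746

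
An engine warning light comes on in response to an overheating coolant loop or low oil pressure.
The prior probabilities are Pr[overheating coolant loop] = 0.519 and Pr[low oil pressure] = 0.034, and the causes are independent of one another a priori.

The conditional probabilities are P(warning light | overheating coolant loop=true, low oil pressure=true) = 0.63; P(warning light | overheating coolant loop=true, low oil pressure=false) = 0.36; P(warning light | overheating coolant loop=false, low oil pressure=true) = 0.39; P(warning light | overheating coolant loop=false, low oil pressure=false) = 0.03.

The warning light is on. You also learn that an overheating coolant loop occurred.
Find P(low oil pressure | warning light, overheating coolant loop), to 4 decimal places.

Weight on low oil pressure=true, given the evidence: 0.63×0.034 = 0.021420
The normalizing constant is 0.36×0.966 + 0.63×0.034 = 0.369180
P(low oil pressure | warning light, overheating coolant loop) = 0.021420/0.369180 ≈ 0.0580

P(low oil pressure | warning light, overheating coolant loop) ≈ 0.0580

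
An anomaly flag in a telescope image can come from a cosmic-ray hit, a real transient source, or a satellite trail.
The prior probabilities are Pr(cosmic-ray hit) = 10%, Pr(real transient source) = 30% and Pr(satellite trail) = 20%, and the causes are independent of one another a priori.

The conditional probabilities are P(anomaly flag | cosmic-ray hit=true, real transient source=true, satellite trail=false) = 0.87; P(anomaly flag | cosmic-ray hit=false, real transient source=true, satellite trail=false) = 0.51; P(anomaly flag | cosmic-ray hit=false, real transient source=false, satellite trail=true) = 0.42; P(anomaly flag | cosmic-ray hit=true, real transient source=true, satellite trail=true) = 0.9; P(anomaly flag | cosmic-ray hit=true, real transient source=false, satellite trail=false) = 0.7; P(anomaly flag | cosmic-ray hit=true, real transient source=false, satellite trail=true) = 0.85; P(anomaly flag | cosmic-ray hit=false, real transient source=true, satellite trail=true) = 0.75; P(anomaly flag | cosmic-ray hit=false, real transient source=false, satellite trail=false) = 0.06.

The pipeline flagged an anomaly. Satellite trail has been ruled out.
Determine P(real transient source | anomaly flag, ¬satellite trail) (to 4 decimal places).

P(real transient source | anomaly flag, ¬satellite trail) ≈ 0.6536

Weight on real transient source=true, given the evidence: 0.137700 + 0.026100 = 0.163800
Denominator P(anomaly flag | ¬satellite trail): 0.06·0.9·0.7 + 0.51·0.9·0.3 + 0.7·0.1·0.7 + 0.87·0.1·0.3 = 0.250600
P(real transient source | anomaly flag, ¬satellite trail) = 0.163800/0.250600 ≈ 0.6536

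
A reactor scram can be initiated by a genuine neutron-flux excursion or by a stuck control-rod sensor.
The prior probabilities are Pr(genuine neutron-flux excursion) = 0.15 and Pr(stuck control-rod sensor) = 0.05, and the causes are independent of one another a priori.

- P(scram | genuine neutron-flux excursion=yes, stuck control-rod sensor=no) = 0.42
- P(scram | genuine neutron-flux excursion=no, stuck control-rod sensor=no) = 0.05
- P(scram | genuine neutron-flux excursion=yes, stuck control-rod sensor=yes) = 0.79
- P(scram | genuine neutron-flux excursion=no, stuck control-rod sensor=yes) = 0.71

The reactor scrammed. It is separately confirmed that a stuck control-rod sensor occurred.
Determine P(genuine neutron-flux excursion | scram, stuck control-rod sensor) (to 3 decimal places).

P(genuine neutron-flux excursion | scram, stuck control-rod sensor) ≈ 0.164

P(scram | stuck control-rod sensor) = 0.71*0.85 + 0.79*0.15 = 0.603500 + 0.118500 = 0.722000
The genuine neutron-flux excursion-present share is 0.79*0.15 = 0.118500.
P(genuine neutron-flux excursion | scram, stuck control-rod sensor) = 0.118500 / 0.722000 ≈ 0.164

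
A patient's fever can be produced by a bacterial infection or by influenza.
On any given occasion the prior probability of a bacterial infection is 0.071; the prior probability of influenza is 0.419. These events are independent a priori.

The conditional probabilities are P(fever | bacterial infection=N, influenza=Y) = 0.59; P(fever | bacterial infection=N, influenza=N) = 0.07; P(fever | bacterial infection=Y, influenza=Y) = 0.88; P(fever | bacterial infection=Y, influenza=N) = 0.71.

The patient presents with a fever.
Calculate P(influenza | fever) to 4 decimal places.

P(influenza | fever) ≈ 0.7923

For the numerator, keep only influenza=true terms: 0.229658 + 0.026179 = 0.255837
Normalizer over all consistent configurations: 0.07*0.929*0.581 + 0.59*0.929*0.419 + 0.71*0.071*0.581 + 0.88*0.071*0.419 = 0.322907
P(influenza | fever) = 0.255837/0.322907 ≈ 0.7923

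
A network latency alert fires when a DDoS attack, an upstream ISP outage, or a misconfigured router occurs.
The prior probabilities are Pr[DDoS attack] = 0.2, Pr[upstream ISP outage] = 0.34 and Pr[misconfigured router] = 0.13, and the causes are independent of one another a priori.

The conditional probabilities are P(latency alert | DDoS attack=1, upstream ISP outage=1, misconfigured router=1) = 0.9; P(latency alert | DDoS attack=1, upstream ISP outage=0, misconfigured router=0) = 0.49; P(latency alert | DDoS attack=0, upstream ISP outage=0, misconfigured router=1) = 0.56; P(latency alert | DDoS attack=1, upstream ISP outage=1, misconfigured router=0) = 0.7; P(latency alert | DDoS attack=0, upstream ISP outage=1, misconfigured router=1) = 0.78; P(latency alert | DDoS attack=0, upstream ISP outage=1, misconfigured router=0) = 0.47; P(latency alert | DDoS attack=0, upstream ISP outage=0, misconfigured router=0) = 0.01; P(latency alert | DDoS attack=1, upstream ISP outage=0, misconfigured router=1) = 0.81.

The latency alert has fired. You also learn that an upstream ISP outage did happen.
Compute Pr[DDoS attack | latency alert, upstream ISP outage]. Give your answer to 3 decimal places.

Pr[DDoS attack | latency alert, upstream ISP outage] ≈ 0.262

P(latency alert | upstream ISP outage) = 0.47×0.8×0.87 + 0.78×0.8×0.13 + 0.7×0.2×0.87 + 0.9×0.2×0.13 = 0.327120 + 0.081120 + 0.121800 + 0.023400 = 0.553440
Restricting to configurations with DDoS attack present: 0.121800 + 0.023400 = 0.145200.
P(DDoS attack | latency alert, upstream ISP outage) = 0.145200 / 0.553440 ≈ 0.262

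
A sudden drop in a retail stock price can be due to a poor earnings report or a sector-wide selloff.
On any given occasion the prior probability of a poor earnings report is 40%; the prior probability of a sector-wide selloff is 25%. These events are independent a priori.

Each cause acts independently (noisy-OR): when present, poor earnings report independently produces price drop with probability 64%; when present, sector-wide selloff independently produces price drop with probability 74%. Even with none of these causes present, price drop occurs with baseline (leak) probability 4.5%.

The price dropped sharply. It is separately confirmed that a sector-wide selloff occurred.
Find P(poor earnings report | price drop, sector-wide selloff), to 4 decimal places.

P(poor earnings report | price drop, sector-wide selloff) ≈ 0.4468

Under noisy-OR, P(price drop | causes) = 1 − (1−0.045)·∏(1−qᵢ) over the active causes.
P(price drop | sector-wide selloff) = 0.7517*0.6 + 0.910612*0.4 = 0.451020 + 0.364245 = 0.815265
Of this, 0.364245 comes from 0.910612*0.4 (the poor earnings report=true cases).
So P(poor earnings report | price drop, sector-wide selloff) = 0.364245/0.815265 ≈ 0.4468.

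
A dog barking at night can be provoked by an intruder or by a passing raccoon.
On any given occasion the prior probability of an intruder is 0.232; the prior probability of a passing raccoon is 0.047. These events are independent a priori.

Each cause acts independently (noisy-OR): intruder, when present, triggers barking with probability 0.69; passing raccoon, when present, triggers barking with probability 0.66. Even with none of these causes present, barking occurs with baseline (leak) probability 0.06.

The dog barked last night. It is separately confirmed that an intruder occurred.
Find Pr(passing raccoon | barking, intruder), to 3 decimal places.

Pr(passing raccoon | barking, intruder) ≈ 0.059

Under noisy-OR, P(barking | causes) = 1 − (1−0.06)·∏(1−qᵢ) over the active causes.
For the numerator, keep only passing raccoon=true terms: 0.900924*0.047 = 0.042343
The normalizing constant is 0.7086*0.953 + 0.900924*0.047 = 0.717639
Posterior = 0.042343 / 0.717639 ≈ 0.059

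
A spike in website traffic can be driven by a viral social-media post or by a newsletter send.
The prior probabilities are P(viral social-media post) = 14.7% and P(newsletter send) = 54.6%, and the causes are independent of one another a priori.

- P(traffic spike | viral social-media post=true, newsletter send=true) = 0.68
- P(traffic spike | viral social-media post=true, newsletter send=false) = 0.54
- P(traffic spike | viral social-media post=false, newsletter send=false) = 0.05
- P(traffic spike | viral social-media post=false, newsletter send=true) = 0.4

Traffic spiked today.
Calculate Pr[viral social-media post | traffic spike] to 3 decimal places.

Pr[viral social-media post | traffic spike] ≈ 0.306

Numerator (weight on configurations with viral social-media post): 0.036039 + 0.054578 = 0.090617
Denominator P(traffic spike): 0.05*0.853*0.454 + 0.4*0.853*0.546 + 0.54*0.147*0.454 + 0.68*0.147*0.546 = 0.296275
Posterior = 0.090617 / 0.296275 ≈ 0.306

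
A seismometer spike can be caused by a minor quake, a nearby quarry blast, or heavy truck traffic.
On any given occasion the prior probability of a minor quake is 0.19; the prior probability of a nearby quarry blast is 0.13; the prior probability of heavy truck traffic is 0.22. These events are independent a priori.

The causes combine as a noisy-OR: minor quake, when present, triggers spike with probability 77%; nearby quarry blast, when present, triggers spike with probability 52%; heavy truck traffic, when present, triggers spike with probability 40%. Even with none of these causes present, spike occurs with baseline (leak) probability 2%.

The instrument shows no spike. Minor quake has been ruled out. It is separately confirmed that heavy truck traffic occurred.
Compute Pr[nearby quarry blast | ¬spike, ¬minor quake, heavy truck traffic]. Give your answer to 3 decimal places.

Pr[nearby quarry blast | ¬spike, ¬minor quake, heavy truck traffic] ≈ 0.067

Under noisy-OR, P(spike | causes) = 1 − (1−0.02)·∏(1−qᵢ) over the active causes.
Numerator (weight on configurations with nearby quarry blast): 0.28224*0.13 = 0.036691
Denominator P(¬spike | ¬minor quake, heavy truck traffic): 0.588*0.87 + 0.28224*0.13 = 0.548251
Posterior = 0.036691 / 0.548251 ≈ 0.067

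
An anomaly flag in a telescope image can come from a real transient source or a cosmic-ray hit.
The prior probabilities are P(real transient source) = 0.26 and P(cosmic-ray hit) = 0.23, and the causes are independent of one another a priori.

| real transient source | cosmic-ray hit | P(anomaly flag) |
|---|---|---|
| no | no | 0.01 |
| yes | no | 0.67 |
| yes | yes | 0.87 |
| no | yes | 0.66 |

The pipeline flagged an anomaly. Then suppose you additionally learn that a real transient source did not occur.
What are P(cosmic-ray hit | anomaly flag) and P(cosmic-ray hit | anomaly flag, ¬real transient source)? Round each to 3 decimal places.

P(cosmic-ray hit | anomaly flag) ≈ 0.540; P(cosmic-ray hit | anomaly flag, ¬real transient source) ≈ 0.952

P(anomaly flag) = 0.01·0.74·0.77 + 0.66·0.74·0.23 + 0.67·0.26·0.77 + 0.87·0.26·0.23 = 0.005698 + 0.112332 + 0.134134 + 0.052026 = 0.304190
The cosmic-ray hit-present share is 0.112332 + 0.052026 = 0.164358.
P(cosmic-ray hit | anomaly flag) = 0.164358 / 0.304190 ≈ 0.540

Now also conditioning on real transient source≠true:
Enumerate both values of cosmic-ray hit and weight by the priors:
  P(anomaly flag | ¬real transient source) = 0.01×0.77 + 0.66×0.23
        = 0.007700 + 0.151800 = 0.159500
Keeping only the cosmic-ray hit-present terms gives 0.151800, so
  P(cosmic-ray hit | anomaly flag, ¬real transient source) = 0.151800 / 0.159500 ≈ 0.952
Ruling out real transient source raises the posterior on cosmic-ray hit — the flip side of explaining away.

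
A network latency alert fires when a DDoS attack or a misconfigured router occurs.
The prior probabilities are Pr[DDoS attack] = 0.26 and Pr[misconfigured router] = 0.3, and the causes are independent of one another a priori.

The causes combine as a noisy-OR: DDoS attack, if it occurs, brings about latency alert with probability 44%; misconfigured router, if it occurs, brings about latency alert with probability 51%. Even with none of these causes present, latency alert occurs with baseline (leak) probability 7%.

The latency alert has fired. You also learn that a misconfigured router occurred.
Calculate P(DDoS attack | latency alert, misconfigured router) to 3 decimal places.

P(DDoS attack | latency alert, misconfigured router) ≈ 0.325

Under noisy-OR, P(latency alert | causes) = 1 − (1−0.07)·∏(1−qᵢ) over the active causes.
P(latency alert | misconfigured router) = 0.5443×0.74 + 0.744808×0.26 = 0.402782 + 0.193650 = 0.596432
The DDoS attack-present share is 0.744808×0.26 = 0.193650.
So P(DDoS attack | latency alert, misconfigured router) = 0.193650/0.596432 ≈ 0.325.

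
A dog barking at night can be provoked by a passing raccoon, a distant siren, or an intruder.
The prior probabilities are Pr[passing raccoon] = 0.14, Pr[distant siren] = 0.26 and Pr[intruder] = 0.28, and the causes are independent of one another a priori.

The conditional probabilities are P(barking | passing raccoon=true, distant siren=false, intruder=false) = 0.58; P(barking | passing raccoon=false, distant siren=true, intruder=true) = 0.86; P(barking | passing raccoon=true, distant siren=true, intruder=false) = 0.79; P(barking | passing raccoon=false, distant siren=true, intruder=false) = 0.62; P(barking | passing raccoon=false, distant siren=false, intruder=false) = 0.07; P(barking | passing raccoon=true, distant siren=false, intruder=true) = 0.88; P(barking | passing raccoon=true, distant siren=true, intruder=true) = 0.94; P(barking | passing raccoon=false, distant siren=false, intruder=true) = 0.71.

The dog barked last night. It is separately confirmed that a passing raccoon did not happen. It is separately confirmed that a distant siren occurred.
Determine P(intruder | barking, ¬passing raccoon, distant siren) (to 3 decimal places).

P(intruder | barking, ¬passing raccoon, distant siren) ≈ 0.350

P(barking | ¬passing raccoon, distant siren) = 0.62*0.72 + 0.86*0.28 = 0.446400 + 0.240800 = 0.687200
The intruder-present share is 0.86*0.28 = 0.240800.
So P(intruder | barking, ¬passing raccoon, distant siren) = 0.240800/0.687200 ≈ 0.350.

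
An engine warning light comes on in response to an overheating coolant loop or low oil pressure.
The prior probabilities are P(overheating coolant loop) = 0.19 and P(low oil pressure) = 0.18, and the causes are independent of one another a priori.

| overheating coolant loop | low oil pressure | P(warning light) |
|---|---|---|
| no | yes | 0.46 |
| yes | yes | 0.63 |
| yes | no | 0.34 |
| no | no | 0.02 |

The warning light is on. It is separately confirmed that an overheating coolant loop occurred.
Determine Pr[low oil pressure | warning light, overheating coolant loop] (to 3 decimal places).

Pr[low oil pressure | warning light, overheating coolant loop] ≈ 0.289

Sum P(warning light|·) weighted by the priors over both values of low oil pressure:
  P(warning light | overheating coolant loop) = 0.34·0.82 + 0.63·0.18
        = 0.278800 + 0.113400 = 0.392200
Configurations with low oil pressure contribute 0.113400, so
  P(low oil pressure | warning light, overheating coolant loop) = 0.113400 / 0.392200 ≈ 0.289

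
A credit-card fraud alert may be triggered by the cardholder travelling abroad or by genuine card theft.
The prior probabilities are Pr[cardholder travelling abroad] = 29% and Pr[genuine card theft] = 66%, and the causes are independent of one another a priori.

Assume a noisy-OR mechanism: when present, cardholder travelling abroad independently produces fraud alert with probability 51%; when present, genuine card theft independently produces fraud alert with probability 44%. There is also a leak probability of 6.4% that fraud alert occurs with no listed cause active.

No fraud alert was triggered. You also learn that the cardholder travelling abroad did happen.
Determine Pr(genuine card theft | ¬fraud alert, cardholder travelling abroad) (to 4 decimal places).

Under noisy-OR, P(fraud alert | causes) = 1 − (1−0.064)·∏(1−qᵢ) over the active causes.
For the numerator, keep only genuine card theft=true terms: 0.256838*0.66 = 0.169513
Normalizer over all consistent configurations: 0.45864*0.34 + 0.256838*0.66 = 0.325451
P(genuine card theft | ¬fraud alert, cardholder travelling abroad) = 0.169513/0.325451 ≈ 0.5209

Pr(genuine card theft | ¬fraud alert, cardholder travelling abroad) ≈ 0.5209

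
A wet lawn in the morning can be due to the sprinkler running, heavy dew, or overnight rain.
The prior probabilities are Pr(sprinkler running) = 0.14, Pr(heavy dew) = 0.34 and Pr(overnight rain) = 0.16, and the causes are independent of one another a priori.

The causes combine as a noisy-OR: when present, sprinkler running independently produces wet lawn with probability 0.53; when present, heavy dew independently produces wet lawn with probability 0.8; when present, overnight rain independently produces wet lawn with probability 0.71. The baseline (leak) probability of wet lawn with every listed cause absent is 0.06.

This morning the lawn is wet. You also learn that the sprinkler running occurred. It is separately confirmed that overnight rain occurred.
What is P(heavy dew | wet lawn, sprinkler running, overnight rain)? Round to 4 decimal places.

Under noisy-OR, P(wet lawn | causes) = 1 − (1−0.06)·∏(1−qᵢ) over the active causes.
Numerator (weight on configurations with heavy dew): 0.974376×0.34 = 0.331288
Denominator P(wet lawn | sprinkler running, overnight rain): 0.871878×0.66 + 0.974376×0.34 = 0.906727
Posterior = 0.331288 / 0.906727 ≈ 0.3654

P(heavy dew | wet lawn, sprinkler running, overnight rain) ≈ 0.3654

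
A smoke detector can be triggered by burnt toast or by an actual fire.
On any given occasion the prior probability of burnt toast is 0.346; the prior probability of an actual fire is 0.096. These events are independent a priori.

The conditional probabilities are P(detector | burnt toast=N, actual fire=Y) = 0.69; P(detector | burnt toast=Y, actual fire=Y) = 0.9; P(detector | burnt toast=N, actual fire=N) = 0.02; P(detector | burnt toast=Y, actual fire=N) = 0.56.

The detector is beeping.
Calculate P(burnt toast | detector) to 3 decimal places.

P(burnt toast | detector) ≈ 0.788

P(detector) = 0.02·0.654·0.904 + 0.69·0.654·0.096 + 0.56·0.346·0.904 + 0.9·0.346·0.096 = 0.011824 + 0.043321 + 0.175159 + 0.029894 = 0.260198
Of this, 0.205053 comes from 0.175159 + 0.029894 (the burnt toast=true cases).
Hence the posterior is 0.205053/0.260198 ≈ 0.788.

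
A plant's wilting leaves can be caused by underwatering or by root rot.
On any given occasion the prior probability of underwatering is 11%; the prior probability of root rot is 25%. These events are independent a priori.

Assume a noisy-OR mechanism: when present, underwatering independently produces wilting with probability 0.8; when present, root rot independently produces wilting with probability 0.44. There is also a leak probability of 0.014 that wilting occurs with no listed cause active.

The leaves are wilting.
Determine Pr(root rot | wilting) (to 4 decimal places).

Under noisy-OR, P(wilting | causes) = 1 − (1−0.014)·∏(1−qᵢ) over the active causes.
P(wilting) = 0.014×0.89×0.75 + 0.44784×0.89×0.25 + 0.8028×0.11×0.75 + 0.889568×0.11×0.25 = 0.009345 + 0.099644 + 0.066231 + 0.024463 = 0.199683
Restricting to configurations with root rot present: 0.099644 + 0.024463 = 0.124107.
P(root rot | wilting) = 0.124107 / 0.199683 ≈ 0.6215

Pr(root rot | wilting) ≈ 0.6215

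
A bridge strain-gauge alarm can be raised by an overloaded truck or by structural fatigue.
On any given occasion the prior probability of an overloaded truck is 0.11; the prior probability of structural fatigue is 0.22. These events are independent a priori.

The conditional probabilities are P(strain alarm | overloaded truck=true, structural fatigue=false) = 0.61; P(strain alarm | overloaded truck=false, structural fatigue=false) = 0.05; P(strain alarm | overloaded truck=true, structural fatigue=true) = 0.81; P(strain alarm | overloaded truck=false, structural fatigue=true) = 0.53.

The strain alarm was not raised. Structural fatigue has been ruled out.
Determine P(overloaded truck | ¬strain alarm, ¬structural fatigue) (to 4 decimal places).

P(overloaded truck | ¬strain alarm, ¬structural fatigue) ≈ 0.0483

Enumerate both values of overloaded truck and weight by the priors:
  P(¬strain alarm | ¬structural fatigue) = 0.95*0.89 + 0.39*0.11
        = 0.845500 + 0.042900 = 0.888400
Configurations with overloaded truck contribute 0.042900, so
  P(overloaded truck | ¬strain alarm, ¬structural fatigue) = 0.042900 / 0.888400 ≈ 0.0483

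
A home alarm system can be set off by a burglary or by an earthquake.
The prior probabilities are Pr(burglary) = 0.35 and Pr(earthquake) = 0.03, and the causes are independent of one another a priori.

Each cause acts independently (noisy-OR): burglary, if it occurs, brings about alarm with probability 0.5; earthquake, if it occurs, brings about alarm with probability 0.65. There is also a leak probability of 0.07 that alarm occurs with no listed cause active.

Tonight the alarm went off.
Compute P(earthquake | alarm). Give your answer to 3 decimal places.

P(earthquake | alarm) ≈ 0.089

Under noisy-OR, P(alarm | causes) = 1 − (1−0.07)·∏(1−qᵢ) over the active causes.
Enumerate the 4 (burglary, earthquake) configurations and weight by the priors:
  P(alarm) = 0.07*0.65*0.97 + 0.6745*0.65*0.03 + 0.535*0.35*0.97 + 0.83725*0.35*0.03
        = 0.044135 + 0.013153 + 0.181633 + 0.008791 = 0.247712
Configurations with earthquake contribute 0.021944, so
  P(earthquake | alarm) = 0.021944 / 0.247712 ≈ 0.089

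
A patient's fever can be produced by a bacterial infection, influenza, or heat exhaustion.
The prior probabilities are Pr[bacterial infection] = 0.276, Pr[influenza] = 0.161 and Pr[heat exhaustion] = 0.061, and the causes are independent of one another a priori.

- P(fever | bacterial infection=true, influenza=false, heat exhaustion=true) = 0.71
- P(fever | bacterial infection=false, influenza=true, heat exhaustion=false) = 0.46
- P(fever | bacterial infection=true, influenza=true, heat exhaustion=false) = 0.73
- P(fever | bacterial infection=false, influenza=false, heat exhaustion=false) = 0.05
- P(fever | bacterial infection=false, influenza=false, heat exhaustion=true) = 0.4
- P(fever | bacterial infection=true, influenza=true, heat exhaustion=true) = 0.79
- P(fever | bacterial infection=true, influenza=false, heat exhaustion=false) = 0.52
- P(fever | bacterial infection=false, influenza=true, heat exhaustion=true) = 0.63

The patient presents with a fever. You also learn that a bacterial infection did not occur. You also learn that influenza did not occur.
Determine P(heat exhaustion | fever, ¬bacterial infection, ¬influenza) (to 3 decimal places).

Weight on heat exhaustion=true, given the evidence: 0.4×0.061 = 0.024400
The normalizing constant is 0.05×0.939 + 0.4×0.061 = 0.071350
P(heat exhaustion | fever, ¬bacterial infection, ¬influenza) = 0.024400/0.071350 ≈ 0.342

P(heat exhaustion | fever, ¬bacterial infection, ¬influenza) ≈ 0.342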